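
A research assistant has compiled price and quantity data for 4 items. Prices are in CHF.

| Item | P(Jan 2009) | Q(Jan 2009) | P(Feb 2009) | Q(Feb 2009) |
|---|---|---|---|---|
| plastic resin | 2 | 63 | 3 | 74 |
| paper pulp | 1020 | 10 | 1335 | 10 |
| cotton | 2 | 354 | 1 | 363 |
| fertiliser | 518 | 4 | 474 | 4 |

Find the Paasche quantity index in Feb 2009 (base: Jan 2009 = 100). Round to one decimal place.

100.3

Paasche quantity index uses current-period prices as weights.
ΣP(Feb 2009)·Q(Feb 2009) = 3×74 + 1335×10 + 1×363 + 474×4 = 222 + 13350 + 363 + 1896 = 15831
ΣP(Feb 2009)·Q(Jan 2009) = 3×63 + 1335×10 + 1×354 + 474×4 = 189 + 13350 + 354 + 1896 = 15789
Index = 15831 / 15789 × 100 = 100.2660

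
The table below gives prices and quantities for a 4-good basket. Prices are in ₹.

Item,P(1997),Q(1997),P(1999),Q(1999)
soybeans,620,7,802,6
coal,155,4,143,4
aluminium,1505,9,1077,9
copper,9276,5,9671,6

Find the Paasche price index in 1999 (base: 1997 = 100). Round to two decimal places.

99.40

Paasche price index uses current-period quantities as weights.
ΣP(1999)·Q(1999) = 802×6 + 143×4 + 1077×9 + 9671×6 = 4812 + 572 + 9693 + 58026 = 73103
ΣP(1997)·Q(1999) = 620×6 + 155×4 + 1505×9 + 9276×6 = 3720 + 620 + 13545 + 55656 = 73541
Index = 73103 / 73541 × 100 = 99.4044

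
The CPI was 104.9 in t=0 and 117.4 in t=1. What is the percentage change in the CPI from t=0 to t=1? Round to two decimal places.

Change = (117.4 − 104.9) / 104.9 × 100
       = 12.5 / 104.9 × 100 = 11.9161%

11.92%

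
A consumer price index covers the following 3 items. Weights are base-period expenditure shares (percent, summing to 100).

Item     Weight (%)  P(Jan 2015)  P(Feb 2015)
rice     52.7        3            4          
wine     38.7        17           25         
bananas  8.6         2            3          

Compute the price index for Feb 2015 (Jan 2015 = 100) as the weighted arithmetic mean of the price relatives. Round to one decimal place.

140.1

rice: 52.7 × (4/3) = 52.7 × 1.333333 = 70.2667
wine: 38.7 × (25/17) = 38.7 × 1.470588 = 56.9118
bananas: 8.6 × (3/2) = 8.6 × 1.500000 = 12.9000
Index = Σ wᵢ·(p₁ᵢ/p₀ᵢ) = 70.2667 + 56.9118 + 12.9000 = 140.0784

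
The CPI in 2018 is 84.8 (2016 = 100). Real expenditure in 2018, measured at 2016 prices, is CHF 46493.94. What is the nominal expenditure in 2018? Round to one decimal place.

Nominal = Real × (Index/100) = 46493.94 × (84.8/100)
        = 46493.94 × 0.848 = 39426.8611

39426.9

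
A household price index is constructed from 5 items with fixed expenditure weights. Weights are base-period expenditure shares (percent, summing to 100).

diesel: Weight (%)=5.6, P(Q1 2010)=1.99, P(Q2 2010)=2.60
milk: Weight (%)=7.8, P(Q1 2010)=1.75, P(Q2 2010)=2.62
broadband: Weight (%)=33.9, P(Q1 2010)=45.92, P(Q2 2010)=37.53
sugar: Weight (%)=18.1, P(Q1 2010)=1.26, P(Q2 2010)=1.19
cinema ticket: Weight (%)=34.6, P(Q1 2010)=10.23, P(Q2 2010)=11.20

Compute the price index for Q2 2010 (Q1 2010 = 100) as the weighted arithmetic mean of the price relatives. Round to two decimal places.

101.68

diesel: 5.6 × (2.60/1.99) = 5.6 × 1.306533 = 7.3166
milk: 7.8 × (2.62/1.75) = 7.8 × 1.497143 = 11.6777
broadband: 33.9 × (37.53/45.92) = 33.9 × 0.817291 = 27.7062
sugar: 18.1 × (1.19/1.26) = 18.1 × 0.944444 = 17.0944
cinema ticket: 34.6 × (11.20/10.23) = 34.6 × 1.094819 = 37.8807
Index = Σ wᵢ·(p₁ᵢ/p₀ᵢ) = 7.3166 + 11.6777 + 27.7062 + 17.0944 + 37.8807 = 101.6756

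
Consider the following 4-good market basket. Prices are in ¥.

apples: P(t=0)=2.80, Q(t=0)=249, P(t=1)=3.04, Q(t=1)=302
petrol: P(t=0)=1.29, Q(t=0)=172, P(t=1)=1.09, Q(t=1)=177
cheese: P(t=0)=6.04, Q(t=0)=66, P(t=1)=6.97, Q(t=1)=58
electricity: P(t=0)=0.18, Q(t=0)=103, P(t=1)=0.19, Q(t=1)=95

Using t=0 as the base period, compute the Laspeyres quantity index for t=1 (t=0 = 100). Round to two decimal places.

107.86

Laspeyres quantity index uses base-period prices as weights.
ΣP(t=0)·Q(t=1) = 2.80×302 + 1.29×177 + 6.04×58 + 0.18×95 = 845.6 + 228.33 + 350.32 + 17.1 = 1441.35
ΣP(t=0)·Q(t=0) = 2.80×249 + 1.29×172 + 6.04×66 + 0.18×103 = 697.2 + 221.88 + 398.64 + 18.54 = 1336.26
Index = 1441.35 / 1336.26 × 100 = 107.8645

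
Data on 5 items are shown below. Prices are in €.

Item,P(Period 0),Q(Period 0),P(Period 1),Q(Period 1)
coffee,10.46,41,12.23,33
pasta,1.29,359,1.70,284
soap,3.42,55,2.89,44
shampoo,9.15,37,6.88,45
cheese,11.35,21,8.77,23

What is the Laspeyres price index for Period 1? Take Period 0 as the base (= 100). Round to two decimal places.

103.16

Laspeyres price index uses base-period quantities as weights.
ΣP(Period 1)·Q(Period 0) = 12.23×41 + 1.70×359 + 2.89×55 + 6.88×37 + 8.77×21 = 501.43 + 610.3 + 158.95 + 254.56 + 184.17 = 1709.41
ΣP(Period 0)·Q(Period 0) = 10.46×41 + 1.29×359 + 3.42×55 + 9.15×37 + 11.35×21 = 428.86 + 463.11 + 188.1 + 338.55 + 238.35 = 1656.97
Index = 1709.41 / 1656.97 × 100 = 103.1648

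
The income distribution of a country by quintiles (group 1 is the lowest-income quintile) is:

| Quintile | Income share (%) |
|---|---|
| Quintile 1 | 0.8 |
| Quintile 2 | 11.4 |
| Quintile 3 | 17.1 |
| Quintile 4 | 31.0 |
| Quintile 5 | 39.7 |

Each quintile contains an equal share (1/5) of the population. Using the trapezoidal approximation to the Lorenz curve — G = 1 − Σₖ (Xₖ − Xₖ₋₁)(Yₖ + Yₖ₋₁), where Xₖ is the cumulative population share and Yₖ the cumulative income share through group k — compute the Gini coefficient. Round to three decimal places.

Cumulative income shares Yₖ: 0.0080, 0.1220, 0.2930, 0.6030, 1.0000
Σ (Xₖ−Xₖ₋₁)(Yₖ+Yₖ₋₁) = (1/5)(0.0080+0.0000) + (1/5)(0.1220+0.0080) + (1/5)(0.2930+0.1220) + (1/5)(0.6030+0.2930) + (1/5)(1.0000+0.6030)
  = 0.0016 + 0.0260 + 0.0830 + 0.1792 + 0.3206 = 0.6104
G = 1 − 0.6104 = 0.3896

0.390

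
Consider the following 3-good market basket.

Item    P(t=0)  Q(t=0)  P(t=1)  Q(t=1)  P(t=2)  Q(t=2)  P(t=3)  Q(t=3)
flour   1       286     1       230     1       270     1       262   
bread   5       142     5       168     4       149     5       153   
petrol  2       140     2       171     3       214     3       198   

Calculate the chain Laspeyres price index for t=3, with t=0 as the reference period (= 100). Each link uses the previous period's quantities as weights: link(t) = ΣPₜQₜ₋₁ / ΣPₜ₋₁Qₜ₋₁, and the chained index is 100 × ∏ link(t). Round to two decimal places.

110.11

Link t=0→t=1:
ΣP(t=1)Q(t=0) = 1×286 + 5×142 + 2×140 = 286 + 710 + 280 = 1276
ΣP(t=0)Q(t=0) = 1×286 + 5×142 + 2×140 = 286 + 710 + 280 = 1276
link = 1276/1276 = 1.000000
Link t=1→t=2:
ΣP(t=2)Q(t=1) = 1×230 + 4×168 + 3×171 = 230 + 672 + 513 = 1415
ΣP(t=1)Q(t=1) = 1×230 + 5×168 + 2×171 = 230 + 840 + 342 = 1412
link = 1415/1412 = 1.002125
Link t=2→t=3:
ΣP(t=3)Q(t=2) = 1×270 + 5×149 + 3×214 = 270 + 745 + 642 = 1657
ΣP(t=2)Q(t=2) = 1×270 + 4×149 + 3×214 = 270 + 596 + 642 = 1508
link = 1657/1508 = 1.098806
Chained index = 100 × 1.000000 × 1.002125 × 1.098806 = 110.1141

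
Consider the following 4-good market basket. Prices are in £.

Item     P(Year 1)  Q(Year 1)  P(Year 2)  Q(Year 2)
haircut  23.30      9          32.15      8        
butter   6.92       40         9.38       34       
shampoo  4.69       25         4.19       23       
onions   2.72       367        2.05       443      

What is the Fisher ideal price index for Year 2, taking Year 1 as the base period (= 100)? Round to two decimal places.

Laspeyres component (base-period weights):
ΣP(Year 2)Q(Year 1) = 32.15×9 + 9.38×40 + 4.19×25 + 2.05×367 = 289.35 + 375.2 + 104.75 + 752.35 = 1521.65
ΣP(Year 1)Q(Year 1) = 23.30×9 + 6.92×40 + 4.69×25 + 2.72×367 = 209.7 + 276.8 + 117.25 + 998.24 = 1601.99
L = 1521.65 / 1601.99 × 100 = 94.9850
Paasche component (current-period weights):
ΣP(Year 2)Q(Year 2) = 32.15×8 + 9.38×34 + 4.19×23 + 2.05×443 = 257.2 + 318.92 + 96.37 + 908.15 = 1580.64
ΣP(Year 1)Q(Year 2) = 23.30×8 + 6.92×34 + 4.69×23 + 2.72×443 = 186.4 + 235.28 + 107.87 + 1204.96 = 1734.51
P = 1580.64 / 1734.51 × 100 = 91.1289
Fisher = √(L × P) = √(94.9850 × 91.1289) = 93.0370

93.04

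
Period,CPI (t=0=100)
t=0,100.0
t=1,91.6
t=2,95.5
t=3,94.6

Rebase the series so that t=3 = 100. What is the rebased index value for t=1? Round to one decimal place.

96.8

Rebased(t=1) = 91.6 / 94.6 × 100 = 96.8288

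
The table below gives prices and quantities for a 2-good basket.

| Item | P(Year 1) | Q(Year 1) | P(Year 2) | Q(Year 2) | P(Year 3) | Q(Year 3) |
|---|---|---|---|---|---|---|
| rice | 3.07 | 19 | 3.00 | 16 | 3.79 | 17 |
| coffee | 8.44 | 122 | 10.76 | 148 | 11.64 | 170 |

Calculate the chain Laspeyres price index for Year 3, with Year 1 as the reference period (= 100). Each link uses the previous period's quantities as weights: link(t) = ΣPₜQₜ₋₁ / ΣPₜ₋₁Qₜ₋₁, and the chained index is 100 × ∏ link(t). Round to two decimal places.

136.86

Link Year 1→Year 2:
ΣP(Year 2)Q(Year 1) = 3.00×19 + 10.76×122 = 57 + 1312.72 = 1369.72
ΣP(Year 1)Q(Year 1) = 3.07×19 + 8.44×122 = 58.33 + 1029.68 = 1088.01
link = 1369.72/1088.01 = 1.258922
Link Year 2→Year 3:
ΣP(Year 3)Q(Year 2) = 3.79×16 + 11.64×148 = 60.64 + 1722.72 = 1783.36
ΣP(Year 2)Q(Year 2) = 3.00×16 + 10.76×148 = 48 + 1592.48 = 1640.48
link = 1783.36/1640.48 = 1.087096
Chained index = 100 × 1.258922 × 1.087096 = 136.8570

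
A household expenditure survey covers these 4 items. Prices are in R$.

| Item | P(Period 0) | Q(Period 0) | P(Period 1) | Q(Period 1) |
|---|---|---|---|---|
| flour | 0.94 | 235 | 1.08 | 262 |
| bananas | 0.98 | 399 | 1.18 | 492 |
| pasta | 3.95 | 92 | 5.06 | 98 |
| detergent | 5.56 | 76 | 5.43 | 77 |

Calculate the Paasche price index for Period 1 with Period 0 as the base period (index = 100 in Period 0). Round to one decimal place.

115.1

Paasche price index uses current-period quantities as weights.
ΣP(Period 1)·Q(Period 1) = 1.08×262 + 1.18×492 + 5.06×98 + 5.43×77 = 282.96 + 580.56 + 495.88 + 418.11 = 1777.51
ΣP(Period 0)·Q(Period 1) = 0.94×262 + 0.98×492 + 3.95×98 + 5.56×77 = 246.28 + 482.16 + 387.1 + 428.12 = 1543.66
Index = 1777.51 / 1543.66 × 100 = 115.1491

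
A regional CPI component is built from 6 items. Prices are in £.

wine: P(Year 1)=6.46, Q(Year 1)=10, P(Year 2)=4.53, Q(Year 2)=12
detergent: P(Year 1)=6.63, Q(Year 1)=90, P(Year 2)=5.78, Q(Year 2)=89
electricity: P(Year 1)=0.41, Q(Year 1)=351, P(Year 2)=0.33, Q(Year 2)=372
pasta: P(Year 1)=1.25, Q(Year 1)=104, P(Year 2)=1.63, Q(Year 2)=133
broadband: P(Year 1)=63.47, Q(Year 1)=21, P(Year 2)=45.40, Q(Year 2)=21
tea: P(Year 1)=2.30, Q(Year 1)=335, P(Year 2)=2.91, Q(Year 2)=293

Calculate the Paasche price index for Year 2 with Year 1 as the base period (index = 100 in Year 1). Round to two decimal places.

90.69

Paasche price index uses current-period quantities as weights.
ΣP(Year 2)·Q(Year 2) = 4.53×12 + 5.78×89 + 0.33×372 + 1.63×133 + 45.40×21 + 2.91×293 = 54.36 + 514.42 + 122.76 + 216.79 + 953.4 + 852.63 = 2714.36
ΣP(Year 1)·Q(Year 2) = 6.46×12 + 6.63×89 + 0.41×372 + 1.25×133 + 63.47×21 + 2.30×293 = 77.52 + 590.07 + 152.52 + 166.25 + 1332.87 + 673.9 = 2993.13
Index = 2714.36 / 2993.13 × 100 = 90.6863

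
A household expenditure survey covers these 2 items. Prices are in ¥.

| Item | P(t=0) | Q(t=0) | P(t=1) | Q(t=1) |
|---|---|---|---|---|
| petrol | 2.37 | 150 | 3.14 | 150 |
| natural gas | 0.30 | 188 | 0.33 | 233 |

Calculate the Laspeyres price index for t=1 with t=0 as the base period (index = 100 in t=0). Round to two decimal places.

129.41

Laspeyres price index uses base-period quantities as weights.
ΣP(t=1)·Q(t=0) = 3.14×150 + 0.33×188 = 471 + 62.04 = 533.04
ΣP(t=0)·Q(t=0) = 2.37×150 + 0.30×188 = 355.5 + 56.4 = 411.9
Index = 533.04 / 411.9 × 100 = 129.4101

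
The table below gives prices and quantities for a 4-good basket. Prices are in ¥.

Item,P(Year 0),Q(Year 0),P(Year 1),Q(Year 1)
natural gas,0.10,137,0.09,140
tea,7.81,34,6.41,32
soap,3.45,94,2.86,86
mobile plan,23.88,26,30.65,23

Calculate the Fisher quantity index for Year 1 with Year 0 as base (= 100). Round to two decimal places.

90.41

Laspeyres component (base-period weights):
ΣP(Year 0)Q(Year 1) = 0.10×140 + 7.81×32 + 3.45×86 + 23.88×23 = 14 + 249.92 + 296.7 + 549.24 = 1109.86
ΣP(Year 0)Q(Year 0) = 0.10×137 + 7.81×34 + 3.45×94 + 23.88×26 = 13.7 + 265.54 + 324.3 + 620.88 = 1224.42
L = 1109.86 / 1224.42 × 100 = 90.6437
Paasche component (current-period weights):
ΣP(Year 1)Q(Year 1) = 0.09×140 + 6.41×32 + 2.86×86 + 30.65×23 = 12.6 + 205.12 + 245.96 + 704.95 = 1168.63
ΣP(Year 1)Q(Year 0) = 0.09×137 + 6.41×34 + 2.86×94 + 30.65×26 = 12.33 + 217.94 + 268.84 + 796.9 = 1296.01
P = 1168.63 / 1296.01 × 100 = 90.1714
Fisher = √(L × P) = √(90.6437 × 90.1714) = 90.4072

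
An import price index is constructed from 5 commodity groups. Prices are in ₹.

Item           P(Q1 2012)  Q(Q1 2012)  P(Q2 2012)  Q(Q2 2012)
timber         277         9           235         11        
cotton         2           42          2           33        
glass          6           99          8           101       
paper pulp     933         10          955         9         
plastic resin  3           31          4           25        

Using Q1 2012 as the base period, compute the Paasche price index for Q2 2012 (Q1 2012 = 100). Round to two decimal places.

99.70

Paasche price index uses current-period quantities as weights.
ΣP(Q2 2012)·Q(Q2 2012) = 235×11 + 2×33 + 8×101 + 955×9 + 4×25 = 2585 + 66 + 808 + 8595 + 100 = 12154
ΣP(Q1 2012)·Q(Q2 2012) = 277×11 + 2×33 + 6×101 + 933×9 + 3×25 = 3047 + 66 + 606 + 8397 + 75 = 12191
Index = 12154 / 12191 × 100 = 99.6965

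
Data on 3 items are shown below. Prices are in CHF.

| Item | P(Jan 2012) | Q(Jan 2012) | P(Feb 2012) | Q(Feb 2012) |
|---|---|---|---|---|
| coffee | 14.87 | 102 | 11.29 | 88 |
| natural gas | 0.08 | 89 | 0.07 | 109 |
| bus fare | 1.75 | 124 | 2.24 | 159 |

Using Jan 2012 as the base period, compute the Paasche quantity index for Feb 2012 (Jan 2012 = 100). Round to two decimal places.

Paasche quantity index uses current-period prices as weights.
ΣP(Feb 2012)·Q(Feb 2012) = 11.29×88 + 0.07×109 + 2.24×159 = 993.52 + 7.63 + 356.16 = 1357.31
ΣP(Feb 2012)·Q(Jan 2012) = 11.29×102 + 0.07×89 + 2.24×124 = 1151.58 + 6.23 + 277.76 = 1435.57
Index = 1357.31 / 1435.57 × 100 = 94.5485

94.55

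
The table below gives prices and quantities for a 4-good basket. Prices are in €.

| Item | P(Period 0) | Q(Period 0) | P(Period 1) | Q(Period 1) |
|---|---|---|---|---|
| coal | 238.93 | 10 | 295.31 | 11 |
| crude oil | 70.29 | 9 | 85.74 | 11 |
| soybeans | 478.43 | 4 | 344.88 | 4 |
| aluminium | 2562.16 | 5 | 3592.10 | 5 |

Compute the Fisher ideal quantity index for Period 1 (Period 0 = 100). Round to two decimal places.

Laspeyres component (base-period weights):
ΣP(Period 0)Q(Period 1) = 238.93×11 + 70.29×11 + 478.43×4 + 2562.16×5 = 2628.23 + 773.19 + 1913.72 + 12810.8 = 18125.94
ΣP(Period 0)Q(Period 0) = 238.93×10 + 70.29×9 + 478.43×4 + 2562.16×5 = 2389.3 + 632.61 + 1913.72 + 12810.8 = 17746.43
L = 18125.94 / 17746.43 × 100 = 102.1385
Paasche component (current-period weights):
ΣP(Period 1)Q(Period 1) = 295.31×11 + 85.74×11 + 344.88×4 + 3592.10×5 = 3248.41 + 943.14 + 1379.52 + 17960.5 = 23531.57
ΣP(Period 1)Q(Period 0) = 295.31×10 + 85.74×9 + 344.88×4 + 3592.10×5 = 2953.1 + 771.66 + 1379.52 + 17960.5 = 23064.78
P = 23531.57 / 23064.78 × 100 = 102.0238
Fisher = √(L × P) = √(102.1385 × 102.0238) = 102.0812

102.08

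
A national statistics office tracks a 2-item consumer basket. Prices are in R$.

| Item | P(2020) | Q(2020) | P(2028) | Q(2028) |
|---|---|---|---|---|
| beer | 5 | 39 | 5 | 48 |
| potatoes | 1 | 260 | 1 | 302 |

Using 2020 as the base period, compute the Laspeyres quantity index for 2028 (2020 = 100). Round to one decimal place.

119.1

Laspeyres quantity index uses base-period prices as weights.
ΣP(2020)·Q(2028) = 5×48 + 1×302 = 240 + 302 = 542
ΣP(2020)·Q(2020) = 5×39 + 1×260 = 195 + 260 = 455
Index = 542 / 455 × 100 = 119.1209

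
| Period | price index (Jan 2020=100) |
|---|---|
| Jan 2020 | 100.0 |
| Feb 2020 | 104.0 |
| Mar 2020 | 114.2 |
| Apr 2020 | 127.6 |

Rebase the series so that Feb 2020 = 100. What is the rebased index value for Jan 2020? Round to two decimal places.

Rebased(Jan 2020) = 100.0 / 104.0 × 100 = 96.1538

96.15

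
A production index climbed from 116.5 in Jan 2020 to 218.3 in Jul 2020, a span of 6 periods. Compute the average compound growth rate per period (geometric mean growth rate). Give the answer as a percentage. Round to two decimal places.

11.03%

Growth factor = (218.3/116.5)^(1/6) = (1.873820)^(1/6) = 1.110337
Growth rate = 1.110337 − 1 = 0.110337 = 11.0337%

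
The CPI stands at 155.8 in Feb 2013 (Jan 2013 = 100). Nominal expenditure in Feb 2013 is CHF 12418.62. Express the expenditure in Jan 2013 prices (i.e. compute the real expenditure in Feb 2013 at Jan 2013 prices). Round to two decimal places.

Real = Nominal ÷ (Index/100) = 12418.62 ÷ (155.8/100)
     = 12418.62 ÷ 1.558 = 7970.8729

7970.87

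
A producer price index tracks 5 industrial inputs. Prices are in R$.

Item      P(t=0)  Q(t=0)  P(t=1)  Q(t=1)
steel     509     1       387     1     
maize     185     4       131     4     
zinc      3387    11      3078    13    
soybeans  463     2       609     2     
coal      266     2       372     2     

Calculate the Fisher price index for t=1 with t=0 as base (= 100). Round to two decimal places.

91.84

Laspeyres component (base-period weights):
ΣP(t=1)Q(t=0) = 387×1 + 131×4 + 3078×11 + 609×2 + 372×2 = 387 + 524 + 33858 + 1218 + 744 = 36731
ΣP(t=0)Q(t=0) = 509×1 + 185×4 + 3387×11 + 463×2 + 266×2 = 509 + 740 + 37257 + 926 + 532 = 39964
L = 36731 / 39964 × 100 = 91.9102
Paasche component (current-period weights):
ΣP(t=1)Q(t=1) = 387×1 + 131×4 + 3078×13 + 609×2 + 372×2 = 387 + 524 + 40014 + 1218 + 744 = 42887
ΣP(t=0)Q(t=1) = 509×1 + 185×4 + 3387×13 + 463×2 + 266×2 = 509 + 740 + 44031 + 926 + 532 = 46738
P = 42887 / 46738 × 100 = 91.7605
Fisher = √(L × P) = √(91.9102 × 91.7605) = 91.8353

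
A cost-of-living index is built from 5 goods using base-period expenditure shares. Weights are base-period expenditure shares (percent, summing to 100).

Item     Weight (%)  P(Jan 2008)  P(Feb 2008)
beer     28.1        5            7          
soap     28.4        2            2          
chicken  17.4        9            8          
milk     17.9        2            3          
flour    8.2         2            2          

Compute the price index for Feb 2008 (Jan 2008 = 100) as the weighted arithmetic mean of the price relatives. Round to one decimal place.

beer: 28.1 × (7/5) = 28.1 × 1.400000 = 39.3400
soap: 28.4 × (2/2) = 28.4 × 1.000000 = 28.4000
chicken: 17.4 × (8/9) = 17.4 × 0.888889 = 15.4667
milk: 17.9 × (3/2) = 17.9 × 1.500000 = 26.8500
flour: 8.2 × (2/2) = 8.2 × 1.000000 = 8.2000
Index = Σ wᵢ·(p₁ᵢ/p₀ᵢ) = 39.3400 + 28.4000 + 15.4667 + 26.8500 + 8.2000 = 118.2567

118.3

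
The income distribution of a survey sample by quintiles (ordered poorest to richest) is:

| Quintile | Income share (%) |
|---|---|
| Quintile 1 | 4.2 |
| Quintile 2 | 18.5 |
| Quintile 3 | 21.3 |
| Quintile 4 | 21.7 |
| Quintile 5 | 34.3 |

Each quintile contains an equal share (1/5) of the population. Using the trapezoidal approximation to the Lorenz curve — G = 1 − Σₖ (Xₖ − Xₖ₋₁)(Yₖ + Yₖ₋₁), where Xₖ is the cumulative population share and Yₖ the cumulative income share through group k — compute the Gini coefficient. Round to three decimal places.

Cumulative income shares Yₖ: 0.0420, 0.2270, 0.4400, 0.6570, 1.0000
Σ (Xₖ−Xₖ₋₁)(Yₖ+Yₖ₋₁) = (1/5)(0.0420+0.0000) + (1/5)(0.2270+0.0420) + (1/5)(0.4400+0.2270) + (1/5)(0.6570+0.4400) + (1/5)(1.0000+0.6570)
  = 0.0084 + 0.0538 + 0.1334 + 0.2194 + 0.3314 = 0.7464
G = 1 − 0.7464 = 0.2536

0.254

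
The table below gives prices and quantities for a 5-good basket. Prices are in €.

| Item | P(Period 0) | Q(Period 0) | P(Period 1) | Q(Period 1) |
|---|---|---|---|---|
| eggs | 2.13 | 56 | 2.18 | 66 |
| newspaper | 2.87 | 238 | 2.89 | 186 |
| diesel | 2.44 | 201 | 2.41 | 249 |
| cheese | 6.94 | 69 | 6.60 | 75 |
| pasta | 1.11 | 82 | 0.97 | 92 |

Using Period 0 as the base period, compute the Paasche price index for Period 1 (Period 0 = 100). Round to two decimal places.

Paasche price index uses current-period quantities as weights.
ΣP(Period 1)·Q(Period 1) = 2.18×66 + 2.89×186 + 2.41×249 + 6.60×75 + 0.97×92 = 143.88 + 537.54 + 600.09 + 495 + 89.24 = 1865.75
ΣP(Period 0)·Q(Period 1) = 2.13×66 + 2.87×186 + 2.44×249 + 6.94×75 + 1.11×92 = 140.58 + 533.82 + 607.56 + 520.5 + 102.12 = 1904.58
Index = 1865.75 / 1904.58 × 100 = 97.9612

97.96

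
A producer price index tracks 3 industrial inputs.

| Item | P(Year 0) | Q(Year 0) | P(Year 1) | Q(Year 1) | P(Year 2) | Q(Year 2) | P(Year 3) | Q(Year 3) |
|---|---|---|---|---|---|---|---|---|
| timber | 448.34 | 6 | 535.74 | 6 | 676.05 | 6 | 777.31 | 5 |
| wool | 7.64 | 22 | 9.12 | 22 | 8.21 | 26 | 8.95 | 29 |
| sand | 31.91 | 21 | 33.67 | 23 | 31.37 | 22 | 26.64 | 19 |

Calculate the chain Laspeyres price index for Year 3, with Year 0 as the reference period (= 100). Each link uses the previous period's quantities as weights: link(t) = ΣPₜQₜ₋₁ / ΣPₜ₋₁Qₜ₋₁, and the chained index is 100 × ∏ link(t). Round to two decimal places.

152.85

Link Year 0→Year 1:
ΣP(Year 1)Q(Year 0) = 535.74×6 + 9.12×22 + 33.67×21 = 3214.44 + 200.64 + 707.07 = 4122.15
ΣP(Year 0)Q(Year 0) = 448.34×6 + 7.64×22 + 31.91×21 = 2690.04 + 168.08 + 670.11 = 3528.23
link = 4122.15/3528.23 = 1.168334
Link Year 1→Year 2:
ΣP(Year 2)Q(Year 1) = 676.05×6 + 8.21×22 + 31.37×23 = 4056.3 + 180.62 + 721.51 = 4958.43
ΣP(Year 1)Q(Year 1) = 535.74×6 + 9.12×22 + 33.67×23 = 3214.44 + 200.64 + 774.41 = 4189.49
link = 4958.43/4189.49 = 1.183540
Link Year 2→Year 3:
ΣP(Year 3)Q(Year 2) = 777.31×6 + 8.95×26 + 26.64×22 = 4663.86 + 232.7 + 586.08 = 5482.64
ΣP(Year 2)Q(Year 2) = 676.05×6 + 8.21×26 + 31.37×22 = 4056.3 + 213.46 + 690.14 = 4959.9
link = 5482.64/4959.9 = 1.105393
Chained index = 100 × 1.168334 × 1.183540 × 1.105393 = 152.8505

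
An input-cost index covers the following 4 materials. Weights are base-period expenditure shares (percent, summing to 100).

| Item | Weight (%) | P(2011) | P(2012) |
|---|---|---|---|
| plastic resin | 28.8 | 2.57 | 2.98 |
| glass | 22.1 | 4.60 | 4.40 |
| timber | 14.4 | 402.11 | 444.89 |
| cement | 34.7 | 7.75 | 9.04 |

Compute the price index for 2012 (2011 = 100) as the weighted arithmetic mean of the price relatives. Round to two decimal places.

plastic resin: 28.8 × (2.98/2.57) = 28.8 × 1.159533 = 33.3946
glass: 22.1 × (4.40/4.60) = 22.1 × 0.956522 = 21.1391
timber: 14.4 × (444.89/402.11) = 14.4 × 1.106389 = 15.9320
cement: 34.7 × (9.04/7.75) = 34.7 × 1.166452 = 40.4759
Index = Σ wᵢ·(p₁ᵢ/p₀ᵢ) = 33.3946 + 21.1391 + 15.9320 + 40.4759 = 110.9416

110.94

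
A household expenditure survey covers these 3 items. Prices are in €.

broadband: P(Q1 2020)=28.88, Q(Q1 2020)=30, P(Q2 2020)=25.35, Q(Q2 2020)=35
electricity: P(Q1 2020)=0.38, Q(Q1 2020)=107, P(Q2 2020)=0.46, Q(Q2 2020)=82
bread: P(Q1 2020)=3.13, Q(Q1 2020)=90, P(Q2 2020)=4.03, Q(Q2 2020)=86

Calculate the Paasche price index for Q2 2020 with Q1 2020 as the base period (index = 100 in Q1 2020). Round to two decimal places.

Paasche price index uses current-period quantities as weights.
ΣP(Q2 2020)·Q(Q2 2020) = 25.35×35 + 0.46×82 + 4.03×86 = 887.25 + 37.72 + 346.58 = 1271.55
ΣP(Q1 2020)·Q(Q2 2020) = 28.88×35 + 0.38×82 + 3.13×86 = 1010.8 + 31.16 + 269.18 = 1311.14
Index = 1271.55 / 1311.14 × 100 = 96.9805

96.98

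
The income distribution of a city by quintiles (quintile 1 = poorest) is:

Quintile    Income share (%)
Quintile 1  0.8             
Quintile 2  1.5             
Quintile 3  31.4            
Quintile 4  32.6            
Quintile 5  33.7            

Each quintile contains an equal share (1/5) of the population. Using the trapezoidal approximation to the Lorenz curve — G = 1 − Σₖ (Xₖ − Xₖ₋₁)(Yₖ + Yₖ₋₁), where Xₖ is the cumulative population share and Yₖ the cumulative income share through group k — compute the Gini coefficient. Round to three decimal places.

Cumulative income shares Yₖ: 0.0080, 0.0230, 0.3370, 0.6630, 1.0000
Σ (Xₖ−Xₖ₋₁)(Yₖ+Yₖ₋₁) = (1/5)(0.0080+0.0000) + (1/5)(0.0230+0.0080) + (1/5)(0.3370+0.0230) + (1/5)(0.6630+0.3370) + (1/5)(1.0000+0.6630)
  = 0.0016 + 0.0062 + 0.0720 + 0.2000 + 0.3326 = 0.6124
G = 1 − 0.6124 = 0.3876

0.388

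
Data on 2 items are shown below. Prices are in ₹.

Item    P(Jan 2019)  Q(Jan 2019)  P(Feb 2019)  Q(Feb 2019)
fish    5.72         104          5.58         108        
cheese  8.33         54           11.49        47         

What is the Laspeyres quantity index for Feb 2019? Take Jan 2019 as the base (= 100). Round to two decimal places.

96.61

Laspeyres quantity index uses base-period prices as weights.
ΣP(Jan 2019)·Q(Feb 2019) = 5.72×108 + 8.33×47 = 617.76 + 391.51 = 1009.27
ΣP(Jan 2019)·Q(Jan 2019) = 5.72×104 + 8.33×54 = 594.88 + 449.82 = 1044.7
Index = 1009.27 / 1044.7 × 100 = 96.6086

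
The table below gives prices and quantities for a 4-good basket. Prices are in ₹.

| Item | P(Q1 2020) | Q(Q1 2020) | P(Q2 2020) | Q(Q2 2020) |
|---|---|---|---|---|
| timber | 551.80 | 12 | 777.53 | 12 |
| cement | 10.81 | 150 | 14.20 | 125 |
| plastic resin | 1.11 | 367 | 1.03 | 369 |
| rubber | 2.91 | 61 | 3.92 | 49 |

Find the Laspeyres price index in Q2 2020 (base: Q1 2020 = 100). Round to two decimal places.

Laspeyres price index uses base-period quantities as weights.
ΣP(Q2 2020)·Q(Q1 2020) = 777.53×12 + 14.20×150 + 1.03×367 + 3.92×61 = 9330.36 + 2130 + 378.01 + 239.12 = 12077.49
ΣP(Q1 2020)·Q(Q1 2020) = 551.80×12 + 10.81×150 + 1.11×367 + 2.91×61 = 6621.6 + 1621.5 + 407.37 + 177.51 = 8827.98
Index = 12077.49 / 8827.98 × 100 = 136.8092

136.81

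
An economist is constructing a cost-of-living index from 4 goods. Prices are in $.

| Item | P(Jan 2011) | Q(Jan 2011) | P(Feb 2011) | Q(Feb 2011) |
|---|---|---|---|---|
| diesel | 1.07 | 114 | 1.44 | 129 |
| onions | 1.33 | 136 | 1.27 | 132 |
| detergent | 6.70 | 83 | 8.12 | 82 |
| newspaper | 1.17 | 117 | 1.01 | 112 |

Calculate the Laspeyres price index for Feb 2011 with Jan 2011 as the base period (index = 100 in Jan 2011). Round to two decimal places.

Laspeyres price index uses base-period quantities as weights.
ΣP(Feb 2011)·Q(Jan 2011) = 1.44×114 + 1.27×136 + 8.12×83 + 1.01×117 = 164.16 + 172.72 + 673.96 + 118.17 = 1129.01
ΣP(Jan 2011)·Q(Jan 2011) = 1.07×114 + 1.33×136 + 6.70×83 + 1.17×117 = 121.98 + 180.88 + 556.1 + 136.89 = 995.85
Index = 1129.01 / 995.85 × 100 = 113.3715

113.37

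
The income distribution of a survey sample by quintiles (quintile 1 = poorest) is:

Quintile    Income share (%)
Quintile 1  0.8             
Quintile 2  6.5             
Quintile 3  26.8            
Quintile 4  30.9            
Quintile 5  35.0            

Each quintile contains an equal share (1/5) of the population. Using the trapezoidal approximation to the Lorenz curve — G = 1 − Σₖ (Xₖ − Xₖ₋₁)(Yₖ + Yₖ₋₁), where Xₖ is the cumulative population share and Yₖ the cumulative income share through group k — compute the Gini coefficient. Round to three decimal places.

Cumulative income shares Yₖ: 0.0080, 0.0730, 0.3410, 0.6500, 1.0000
Σ (Xₖ−Xₖ₋₁)(Yₖ+Yₖ₋₁) = (1/5)(0.0080+0.0000) + (1/5)(0.0730+0.0080) + (1/5)(0.3410+0.0730) + (1/5)(0.6500+0.3410) + (1/5)(1.0000+0.6500)
  = 0.0016 + 0.0162 + 0.0828 + 0.1982 + 0.3300 = 0.6288
G = 1 − 0.6288 = 0.3712

0.371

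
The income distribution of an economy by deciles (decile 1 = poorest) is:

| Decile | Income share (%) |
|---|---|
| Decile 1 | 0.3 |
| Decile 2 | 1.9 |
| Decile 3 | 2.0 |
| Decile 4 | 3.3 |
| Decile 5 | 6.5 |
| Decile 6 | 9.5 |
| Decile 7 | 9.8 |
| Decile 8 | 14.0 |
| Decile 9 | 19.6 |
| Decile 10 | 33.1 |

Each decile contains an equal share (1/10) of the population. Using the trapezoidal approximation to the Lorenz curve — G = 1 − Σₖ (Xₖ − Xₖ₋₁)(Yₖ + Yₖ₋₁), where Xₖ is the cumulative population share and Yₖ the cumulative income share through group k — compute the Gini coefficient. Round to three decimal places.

Cumulative income shares Yₖ: 0.0030, 0.0220, 0.0420, 0.0750, 0.1400, 0.2350, 0.3330, 0.4730, 0.6690, 1.0000
Σ (Xₖ−Xₖ₋₁)(Yₖ+Yₖ₋₁) = (1/10)(0.0030+0.0000) + (1/10)(0.0220+0.0030) + (1/10)(0.0420+0.0220) + (1/10)(0.0750+0.0420) + (1/10)(0.1400+0.0750) + (1/10)(0.2350+0.1400) + (1/10)(0.3330+0.2350) + (1/10)(0.4730+0.3330) + (1/10)(0.6690+0.4730) + (1/10)(1.0000+0.6690)
  = 0.0003 + 0.0025 + 0.0064 + 0.0117 + 0.0215 + 0.0375 + 0.0568 + 0.0806 + 0.1142 + 0.1669 = 0.4984
G = 1 − 0.4984 = 0.5016

0.502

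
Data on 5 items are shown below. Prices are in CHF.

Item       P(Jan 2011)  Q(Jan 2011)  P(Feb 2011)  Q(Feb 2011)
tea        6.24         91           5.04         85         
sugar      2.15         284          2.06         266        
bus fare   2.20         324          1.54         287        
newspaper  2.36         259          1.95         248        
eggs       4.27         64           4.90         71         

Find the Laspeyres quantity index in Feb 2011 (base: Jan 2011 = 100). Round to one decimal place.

Laspeyres quantity index uses base-period prices as weights.
ΣP(Jan 2011)·Q(Feb 2011) = 6.24×85 + 2.15×266 + 2.20×287 + 2.36×248 + 4.27×71 = 530.4 + 571.9 + 631.4 + 585.28 + 303.17 = 2622.15
ΣP(Jan 2011)·Q(Jan 2011) = 6.24×91 + 2.15×284 + 2.20×324 + 2.36×259 + 4.27×64 = 567.84 + 610.6 + 712.8 + 611.24 + 273.28 = 2775.76
Index = 2622.15 / 2775.76 × 100 = 94.4660

94.5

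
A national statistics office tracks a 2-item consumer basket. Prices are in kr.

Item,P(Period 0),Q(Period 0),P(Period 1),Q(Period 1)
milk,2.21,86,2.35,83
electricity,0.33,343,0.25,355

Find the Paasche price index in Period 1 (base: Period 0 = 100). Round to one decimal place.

94.4

Paasche price index uses current-period quantities as weights.
ΣP(Period 1)·Q(Period 1) = 2.35×83 + 0.25×355 = 195.05 + 88.75 = 283.8
ΣP(Period 0)·Q(Period 1) = 2.21×83 + 0.33×355 = 183.43 + 117.15 = 300.58
Index = 283.8 / 300.58 × 100 = 94.4175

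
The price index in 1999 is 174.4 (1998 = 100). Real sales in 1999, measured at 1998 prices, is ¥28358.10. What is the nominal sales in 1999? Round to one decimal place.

49456.5

Nominal = Real × (Index/100) = 28358.10 × (174.4/100)
        = 28358.10 × 1.744 = 49456.5264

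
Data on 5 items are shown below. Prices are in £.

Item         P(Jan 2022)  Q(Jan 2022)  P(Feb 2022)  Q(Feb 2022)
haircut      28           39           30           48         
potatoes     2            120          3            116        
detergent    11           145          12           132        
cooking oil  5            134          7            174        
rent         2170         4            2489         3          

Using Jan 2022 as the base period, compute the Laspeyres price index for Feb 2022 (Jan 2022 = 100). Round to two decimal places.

Laspeyres price index uses base-period quantities as weights.
ΣP(Feb 2022)·Q(Jan 2022) = 30×39 + 3×120 + 12×145 + 7×134 + 2489×4 = 1170 + 360 + 1740 + 938 + 9956 = 14164
ΣP(Jan 2022)·Q(Jan 2022) = 28×39 + 2×120 + 11×145 + 5×134 + 2170×4 = 1092 + 240 + 1595 + 670 + 8680 = 12277
Index = 14164 / 12277 × 100 = 115.3702

115.37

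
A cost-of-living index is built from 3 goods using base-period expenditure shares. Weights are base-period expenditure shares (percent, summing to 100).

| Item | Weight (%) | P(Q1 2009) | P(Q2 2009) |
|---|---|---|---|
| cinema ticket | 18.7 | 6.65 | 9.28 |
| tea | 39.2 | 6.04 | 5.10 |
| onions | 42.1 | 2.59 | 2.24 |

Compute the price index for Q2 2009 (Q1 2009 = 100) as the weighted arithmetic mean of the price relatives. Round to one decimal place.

95.6

cinema ticket: 18.7 × (9.28/6.65) = 18.7 × 1.395489 = 26.0956
tea: 39.2 × (5.10/6.04) = 39.2 × 0.844371 = 33.0993
onions: 42.1 × (2.24/2.59) = 42.1 × 0.864865 = 36.4108
Index = Σ wᵢ·(p₁ᵢ/p₀ᵢ) = 26.0956 + 33.0993 + 36.4108 = 95.6058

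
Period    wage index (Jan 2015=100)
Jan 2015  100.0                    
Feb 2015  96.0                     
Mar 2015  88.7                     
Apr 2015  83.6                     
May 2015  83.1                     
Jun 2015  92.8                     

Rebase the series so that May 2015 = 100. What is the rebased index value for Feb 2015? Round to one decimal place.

115.5

Rebased(Feb 2015) = 96.0 / 83.1 × 100 = 115.5235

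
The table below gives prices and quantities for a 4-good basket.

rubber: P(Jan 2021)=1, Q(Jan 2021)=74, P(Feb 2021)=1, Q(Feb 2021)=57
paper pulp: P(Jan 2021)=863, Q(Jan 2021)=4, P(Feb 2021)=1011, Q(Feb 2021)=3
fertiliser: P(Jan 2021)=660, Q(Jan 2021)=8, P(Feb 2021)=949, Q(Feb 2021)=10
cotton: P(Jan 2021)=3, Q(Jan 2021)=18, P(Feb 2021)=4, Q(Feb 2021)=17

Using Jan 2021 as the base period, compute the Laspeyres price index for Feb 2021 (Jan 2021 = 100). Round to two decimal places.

Laspeyres price index uses base-period quantities as weights.
ΣP(Feb 2021)·Q(Jan 2021) = 1×74 + 1011×4 + 949×8 + 4×18 = 74 + 4044 + 7592 + 72 = 11782
ΣP(Jan 2021)·Q(Jan 2021) = 1×74 + 863×4 + 660×8 + 3×18 = 74 + 3452 + 5280 + 54 = 8860
Index = 11782 / 8860 × 100 = 132.9797

132.98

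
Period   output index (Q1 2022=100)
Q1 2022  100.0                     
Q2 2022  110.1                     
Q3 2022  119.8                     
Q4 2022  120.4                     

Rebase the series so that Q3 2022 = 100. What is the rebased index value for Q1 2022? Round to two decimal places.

83.47

Rebased(Q1 2022) = 100.0 / 119.8 × 100 = 83.4725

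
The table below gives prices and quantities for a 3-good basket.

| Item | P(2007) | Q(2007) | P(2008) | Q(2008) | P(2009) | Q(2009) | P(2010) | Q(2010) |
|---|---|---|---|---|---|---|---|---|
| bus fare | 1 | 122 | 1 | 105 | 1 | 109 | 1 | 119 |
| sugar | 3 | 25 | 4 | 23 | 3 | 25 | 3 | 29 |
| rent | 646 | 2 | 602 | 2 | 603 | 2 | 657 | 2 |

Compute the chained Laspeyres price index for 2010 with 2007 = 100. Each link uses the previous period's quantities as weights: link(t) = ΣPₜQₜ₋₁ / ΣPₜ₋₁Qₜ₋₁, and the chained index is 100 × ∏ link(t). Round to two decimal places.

Link 2007→2008:
ΣP(2008)Q(2007) = 1×122 + 4×25 + 602×2 = 122 + 100 + 1204 = 1426
ΣP(2007)Q(2007) = 1×122 + 3×25 + 646×2 = 122 + 75 + 1292 = 1489
link = 1426/1489 = 0.957690
Link 2008→2009:
ΣP(2009)Q(2008) = 1×105 + 3×23 + 603×2 = 105 + 69 + 1206 = 1380
ΣP(2008)Q(2008) = 1×105 + 4×23 + 602×2 = 105 + 92 + 1204 = 1401
link = 1380/1401 = 0.985011
Link 2009→2010:
ΣP(2010)Q(2009) = 1×109 + 3×25 + 657×2 = 109 + 75 + 1314 = 1498
ΣP(2009)Q(2009) = 1×109 + 3×25 + 603×2 = 109 + 75 + 1206 = 1390
link = 1498/1390 = 1.077698
Chained index = 100 × 0.957690 × 0.985011 × 1.077698 = 101.6630

101.66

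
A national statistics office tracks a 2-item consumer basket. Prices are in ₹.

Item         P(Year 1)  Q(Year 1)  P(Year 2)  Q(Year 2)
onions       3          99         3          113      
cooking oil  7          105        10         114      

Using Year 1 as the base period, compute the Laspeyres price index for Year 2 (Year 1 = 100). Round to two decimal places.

130.52

Laspeyres price index uses base-period quantities as weights.
ΣP(Year 2)·Q(Year 1) = 3×99 + 10×105 = 297 + 1050 = 1347
ΣP(Year 1)·Q(Year 1) = 3×99 + 7×105 = 297 + 735 = 1032
Index = 1347 / 1032 × 100 = 130.5233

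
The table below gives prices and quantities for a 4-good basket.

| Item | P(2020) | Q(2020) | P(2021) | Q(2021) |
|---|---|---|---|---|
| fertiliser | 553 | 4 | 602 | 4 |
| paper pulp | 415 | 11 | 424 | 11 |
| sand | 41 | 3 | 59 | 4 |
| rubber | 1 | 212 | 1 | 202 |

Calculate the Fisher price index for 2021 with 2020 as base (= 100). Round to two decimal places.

105.02

Laspeyres component (base-period weights):
ΣP(2021)Q(2020) = 602×4 + 424×11 + 59×3 + 1×212 = 2408 + 4664 + 177 + 212 = 7461
ΣP(2020)Q(2020) = 553×4 + 415×11 + 41×3 + 1×212 = 2212 + 4565 + 123 + 212 = 7112
L = 7461 / 7112 × 100 = 104.9072
Paasche component (current-period weights):
ΣP(2021)Q(2021) = 602×4 + 424×11 + 59×4 + 1×202 = 2408 + 4664 + 236 + 202 = 7510
ΣP(2020)Q(2021) = 553×4 + 415×11 + 41×4 + 1×202 = 2212 + 4565 + 164 + 202 = 7143
P = 7510 / 7143 × 100 = 105.1379
Fisher = √(L × P) = √(104.9072 × 105.1379) = 105.0225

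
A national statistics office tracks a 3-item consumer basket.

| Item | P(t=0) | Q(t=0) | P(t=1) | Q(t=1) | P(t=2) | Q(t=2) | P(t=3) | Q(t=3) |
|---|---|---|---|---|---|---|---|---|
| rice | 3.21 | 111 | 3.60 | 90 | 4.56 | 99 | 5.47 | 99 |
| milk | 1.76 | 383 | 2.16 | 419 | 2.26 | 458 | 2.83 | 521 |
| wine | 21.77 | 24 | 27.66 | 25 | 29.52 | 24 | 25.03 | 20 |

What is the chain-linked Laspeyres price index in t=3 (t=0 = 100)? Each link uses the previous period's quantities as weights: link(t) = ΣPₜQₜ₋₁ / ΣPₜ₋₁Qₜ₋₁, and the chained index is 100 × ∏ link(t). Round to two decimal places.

147.57

Link t=0→t=1:
ΣP(t=1)Q(t=0) = 3.60×111 + 2.16×383 + 27.66×24 = 399.6 + 827.28 + 663.84 = 1890.72
ΣP(t=0)Q(t=0) = 3.21×111 + 1.76×383 + 21.77×24 = 356.31 + 674.08 + 522.48 = 1552.87
link = 1890.72/1552.87 = 1.217565
Link t=1→t=2:
ΣP(t=2)Q(t=1) = 4.56×90 + 2.26×419 + 29.52×25 = 410.4 + 946.94 + 738 = 2095.34
ΣP(t=1)Q(t=1) = 3.60×90 + 2.16×419 + 27.66×25 = 324 + 905.04 + 691.5 = 1920.54
link = 2095.34/1920.54 = 1.091016
Link t=2→t=3:
ΣP(t=3)Q(t=2) = 5.47×99 + 2.83×458 + 25.03×24 = 541.53 + 1296.14 + 600.72 = 2438.39
ΣP(t=2)Q(t=2) = 4.56×99 + 2.26×458 + 29.52×24 = 451.44 + 1035.08 + 708.48 = 2195
link = 2438.39/2195 = 1.110884
Chained index = 100 × 1.217565 × 1.091016 × 1.110884 = 147.5679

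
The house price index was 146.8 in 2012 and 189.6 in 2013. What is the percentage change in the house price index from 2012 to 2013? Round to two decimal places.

29.16%

Change = (189.6 − 146.8) / 146.8 × 100
       = 42.8 / 146.8 × 100 = 29.1553%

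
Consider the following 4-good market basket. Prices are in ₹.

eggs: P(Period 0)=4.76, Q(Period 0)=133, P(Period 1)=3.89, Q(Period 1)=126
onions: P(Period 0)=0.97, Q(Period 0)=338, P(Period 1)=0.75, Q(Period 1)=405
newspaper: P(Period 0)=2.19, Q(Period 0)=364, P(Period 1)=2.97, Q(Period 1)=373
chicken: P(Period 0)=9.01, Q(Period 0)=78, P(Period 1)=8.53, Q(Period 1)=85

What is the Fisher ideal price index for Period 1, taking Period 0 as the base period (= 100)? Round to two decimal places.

Laspeyres component (base-period weights):
ΣP(Period 1)Q(Period 0) = 3.89×133 + 0.75×338 + 2.97×364 + 8.53×78 = 517.37 + 253.5 + 1081.08 + 665.34 = 2517.29
ΣP(Period 0)Q(Period 0) = 4.76×133 + 0.97×338 + 2.19×364 + 9.01×78 = 633.08 + 327.86 + 797.16 + 702.78 = 2460.88
L = 2517.29 / 2460.88 × 100 = 102.2923
Paasche component (current-period weights):
ΣP(Period 1)Q(Period 1) = 3.89×126 + 0.75×405 + 2.97×373 + 8.53×85 = 490.14 + 303.75 + 1107.81 + 725.05 = 2626.75
ΣP(Period 0)Q(Period 1) = 4.76×126 + 0.97×405 + 2.19×373 + 9.01×85 = 599.76 + 392.85 + 816.87 + 765.85 = 2575.33
P = 2626.75 / 2575.33 × 100 = 101.9966
Fisher = √(L × P) = √(102.2923 × 101.9966) = 102.1443

102.14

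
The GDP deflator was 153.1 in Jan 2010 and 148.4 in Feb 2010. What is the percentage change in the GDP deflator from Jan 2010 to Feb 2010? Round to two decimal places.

-3.07%

Change = (148.4 − 153.1) / 153.1 × 100
       = -4.7 / 153.1 × 100 = -3.0699%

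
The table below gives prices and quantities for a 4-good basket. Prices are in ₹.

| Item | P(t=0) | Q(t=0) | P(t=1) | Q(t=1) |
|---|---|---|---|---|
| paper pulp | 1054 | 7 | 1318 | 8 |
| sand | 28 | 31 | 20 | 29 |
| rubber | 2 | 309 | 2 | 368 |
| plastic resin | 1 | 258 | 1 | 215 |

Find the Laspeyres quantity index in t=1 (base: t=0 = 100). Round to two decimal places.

Laspeyres quantity index uses base-period prices as weights.
ΣP(t=0)·Q(t=1) = 1054×8 + 28×29 + 2×368 + 1×215 = 8432 + 812 + 736 + 215 = 10195
ΣP(t=0)·Q(t=0) = 1054×7 + 28×31 + 2×309 + 1×258 = 7378 + 868 + 618 + 258 = 9122
Index = 10195 / 9122 × 100 = 111.7628

111.76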